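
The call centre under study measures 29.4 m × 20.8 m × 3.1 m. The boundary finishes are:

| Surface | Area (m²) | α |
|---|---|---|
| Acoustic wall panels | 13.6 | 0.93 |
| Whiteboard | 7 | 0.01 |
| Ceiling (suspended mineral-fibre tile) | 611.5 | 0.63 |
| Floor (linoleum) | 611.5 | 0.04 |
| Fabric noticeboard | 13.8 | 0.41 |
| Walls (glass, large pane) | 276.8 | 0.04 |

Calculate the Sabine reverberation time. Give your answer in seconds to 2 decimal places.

Summing Sᵢαᵢ: 12.648 + 0.070 + 385.245 + 24.460 + 5.658 + 11.072 → A = 439.153 sabins.
V = 29.4·20.8·3.1 = 1895.712 m³.
Sabine: RT60 = 0.161 × 1895.712 / 439.153 = 0.69 s.

0.69 s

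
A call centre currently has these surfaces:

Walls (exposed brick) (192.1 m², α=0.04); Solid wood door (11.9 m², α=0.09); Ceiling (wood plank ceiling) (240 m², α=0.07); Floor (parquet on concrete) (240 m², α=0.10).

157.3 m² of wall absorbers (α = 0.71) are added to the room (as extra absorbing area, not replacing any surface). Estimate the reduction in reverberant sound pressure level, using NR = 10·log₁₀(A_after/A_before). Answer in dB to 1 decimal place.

5.1 dB

Summing Sᵢαᵢ: 7.684 + 1.071 + 16.800 + 24.000 → A_before = 49.555 sabins.
Treatment contributes 157.3·0.71 = 111.683 sabins.
A_after = 49.555 + 111.683 = 161.238 sabins.
Reduction = 10 log₁₀(A_after/A_before) = 10 log₁₀(3.2537) = 5.1 dB.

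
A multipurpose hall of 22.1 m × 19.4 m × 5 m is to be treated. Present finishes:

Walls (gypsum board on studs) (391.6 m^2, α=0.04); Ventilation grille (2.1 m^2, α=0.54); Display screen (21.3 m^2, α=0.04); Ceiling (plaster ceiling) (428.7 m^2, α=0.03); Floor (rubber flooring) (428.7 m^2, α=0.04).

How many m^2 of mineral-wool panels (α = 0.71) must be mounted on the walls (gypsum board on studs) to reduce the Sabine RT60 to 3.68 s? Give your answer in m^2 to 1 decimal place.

68.8

Summing Sᵢαᵢ: 15.664 + 1.134 + 0.852 + 12.861 + 17.148 → A₁ = 47.659 sabins.
V = 2143.7 m³. Target absorption A₂ = 0.161 × 2143.7 / 3.68 = 93.787 sabins.
Absorption to add: 93.787 − 47.659 = 46.128 sabins.
Net gain per m^2: Δα = 0.71 − 0.04 = 0.67.
Area = ΔA/Δα = 46.128/0.67 = 68.8 m^2.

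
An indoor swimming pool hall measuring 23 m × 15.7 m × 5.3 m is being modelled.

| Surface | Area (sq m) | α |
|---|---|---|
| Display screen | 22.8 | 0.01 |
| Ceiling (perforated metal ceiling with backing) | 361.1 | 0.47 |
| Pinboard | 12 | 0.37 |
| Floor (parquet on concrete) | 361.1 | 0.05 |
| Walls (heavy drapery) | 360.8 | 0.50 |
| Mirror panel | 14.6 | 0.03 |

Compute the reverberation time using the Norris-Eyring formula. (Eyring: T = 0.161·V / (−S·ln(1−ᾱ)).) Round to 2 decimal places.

0.68 seconds

S = Σ Sᵢ = 1132.4 sq m.
Σ(Sᵢαᵢ) = 22.8×0.01 + 361.1×0.47 + 12×0.37 + 361.1×0.05 + 360.8×0.50 + 14.6×0.03 = 373.278.
ᾱ = 373.278 / 1132.4 = 0.3296.
−S·ln(1−ᾱ) = −1132.4 × ln(1 − 0.3296) = 452.825.
V = 23 × 15.7 × 5.3 = 1913.83 m³.
RT60 = 0.161 × 1913.83 / 452.825 = 0.68 s.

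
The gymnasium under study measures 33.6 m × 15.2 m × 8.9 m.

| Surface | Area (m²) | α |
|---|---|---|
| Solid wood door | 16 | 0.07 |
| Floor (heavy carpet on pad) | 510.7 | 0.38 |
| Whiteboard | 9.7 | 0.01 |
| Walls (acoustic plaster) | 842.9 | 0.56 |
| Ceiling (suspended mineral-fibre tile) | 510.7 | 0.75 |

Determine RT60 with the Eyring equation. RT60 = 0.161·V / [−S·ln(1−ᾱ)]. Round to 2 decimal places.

0.48 s

S = Σ Sᵢ = 1890.0 m².
Σ(Sᵢαᵢ) = 16·0.07 + 510.7·0.38 + 9.7·0.01 + 842.9·0.56 + 510.7·0.75 = 1050.332.
Mean coefficient ᾱ = A/S = 0.5557.
−S·ln(1−ᾱ) = −1890.0 × ln(1 − 0.5557) = 1533.272.
V = 33.6 × 15.2 × 8.9 = 4545.408 m³.
RT60 = 0.161 × 4545.408 / 1533.272 = 0.48 s.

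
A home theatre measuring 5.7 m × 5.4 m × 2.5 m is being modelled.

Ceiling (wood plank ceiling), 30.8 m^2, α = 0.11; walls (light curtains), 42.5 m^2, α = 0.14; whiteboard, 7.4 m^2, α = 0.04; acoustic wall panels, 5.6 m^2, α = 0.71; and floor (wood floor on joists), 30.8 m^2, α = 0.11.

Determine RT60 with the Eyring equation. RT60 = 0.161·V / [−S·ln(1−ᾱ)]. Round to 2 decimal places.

0.67 seconds

S = Σ Sᵢ = 117.1 m^2.
Absorption A = 30.8·0.11 + 42.5·0.14 + 7.4·0.04 + 5.6·0.71 + 30.8·0.11 = 16.998 sabins.
ᾱ = 16.998 / 117.1 = 0.1452.
Eyring denominator: −S ln(1−ᾱ) = 18.372.
V = 5.7 × 5.4 × 2.5 = 76.95 m³.
T = 0.161·V/[−S·ln(1−ᾱ)] = 0.161·76.95/18.372 = 0.67 s.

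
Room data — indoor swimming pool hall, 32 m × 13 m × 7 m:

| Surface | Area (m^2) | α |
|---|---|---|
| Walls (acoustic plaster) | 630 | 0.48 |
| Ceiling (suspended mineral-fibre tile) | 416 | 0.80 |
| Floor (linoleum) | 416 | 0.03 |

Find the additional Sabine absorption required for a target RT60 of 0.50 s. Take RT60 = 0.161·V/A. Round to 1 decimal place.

290.0 sabins

A₁ = Σ Sᵢαᵢ = 630·0.48 + 416·0.80 + 416·0.03 = 647.680 sabins.
Target A₂ = 0.161·2912/0.50 = 937.664 sabins (V = 2912 m³).
Shortfall: 937.664 − 647.680 = 290.0 sabins.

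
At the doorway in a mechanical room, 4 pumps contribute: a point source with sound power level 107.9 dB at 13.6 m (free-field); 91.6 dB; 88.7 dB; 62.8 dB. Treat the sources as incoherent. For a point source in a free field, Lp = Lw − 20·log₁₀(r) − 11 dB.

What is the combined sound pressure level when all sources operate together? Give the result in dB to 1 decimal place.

Source at 13.6 m: Lp = 107.9 − 20·log₁₀(13.6) − 11 = 74.2 dB.
Sum in the linear (power) domain: Σ 10^(Lᵢ/10) = 10^(74.2/10) + 10^(91.6/10) + 10^(88.7/10) + 10^(62.8/10) = 2.215e+09.
L_total = 10·log₁₀(2.215e+09) = 93.5 dB.

93.5 dB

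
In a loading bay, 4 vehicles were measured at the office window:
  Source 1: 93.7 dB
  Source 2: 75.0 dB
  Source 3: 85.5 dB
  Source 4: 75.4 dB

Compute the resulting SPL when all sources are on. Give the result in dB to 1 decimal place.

94.4 dB

Converting to relative power and adding: 10^(93.7/10) + 10^(75.0/10) + 10^(85.5/10) + 10^(75.4/10) = 2.765e+09.
L_total = 10·log₁₀(2.765e+09) = 94.4 dB.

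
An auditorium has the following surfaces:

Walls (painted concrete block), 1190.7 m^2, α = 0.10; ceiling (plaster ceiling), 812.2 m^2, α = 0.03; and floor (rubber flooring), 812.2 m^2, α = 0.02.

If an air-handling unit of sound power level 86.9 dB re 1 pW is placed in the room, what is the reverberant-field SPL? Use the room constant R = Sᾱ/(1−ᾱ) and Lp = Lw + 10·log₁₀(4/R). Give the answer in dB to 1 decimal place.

Σ(Sᵢαᵢ) = 1190.7·0.10 + 812.2·0.03 + 812.2·0.02 = 159.680; total area S = 2815.1 m^2.
ᾱ = 0.0567, so room constant R = A/(1−ᾱ) = 169.278 m^2.
Lp = Lw + 10 log₁₀(4/R) = 86.9 -16.27 = 70.6 dB.

70.6 dB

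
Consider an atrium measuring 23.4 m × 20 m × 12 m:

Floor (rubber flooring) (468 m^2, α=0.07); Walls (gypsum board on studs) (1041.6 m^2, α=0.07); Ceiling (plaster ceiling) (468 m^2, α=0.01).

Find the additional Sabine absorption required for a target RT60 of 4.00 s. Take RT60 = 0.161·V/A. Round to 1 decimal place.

115.7 sabins

Summing Sᵢαᵢ: 32.760 + 72.912 + 4.680 → A₁ = 110.352 sabins.
For T = 4.00 s, need A₂ = 0.161·V/T = 0.161·5616/4.00 = 226.044 sabins.
Shortfall: 226.044 − 110.352 = 115.7 sabins.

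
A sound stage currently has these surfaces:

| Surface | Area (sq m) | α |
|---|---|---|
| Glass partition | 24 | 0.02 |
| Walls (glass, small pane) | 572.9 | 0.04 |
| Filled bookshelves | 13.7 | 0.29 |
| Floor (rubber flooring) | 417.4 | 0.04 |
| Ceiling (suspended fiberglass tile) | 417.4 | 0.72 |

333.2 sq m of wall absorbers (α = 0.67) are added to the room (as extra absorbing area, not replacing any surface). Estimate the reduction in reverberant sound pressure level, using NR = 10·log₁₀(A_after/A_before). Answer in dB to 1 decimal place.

2.2 dB

Total absorption A_before = 24×0.02 + 572.9×0.04 + 13.7×0.29 + 417.4×0.04 + 417.4×0.72
  = 0.480 + 22.916 + 3.973 + 16.696 + 300.528 = 344.593 sq m sabins.
Added absorption = 333.2 × 0.67 = 223.244 sabins.
New total A_after = 567.837 sabins.
NR = 10·log₁₀(567.837/344.593) = 2.2 dB.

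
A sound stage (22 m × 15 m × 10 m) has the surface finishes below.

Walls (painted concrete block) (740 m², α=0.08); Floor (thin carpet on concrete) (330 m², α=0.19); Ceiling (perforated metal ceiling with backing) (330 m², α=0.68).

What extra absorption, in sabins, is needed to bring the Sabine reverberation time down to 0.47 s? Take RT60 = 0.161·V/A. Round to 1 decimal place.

A₁ = Σ Sᵢαᵢ = 740*0.08 + 330*0.19 + 330*0.68 = 346.300 sabins.
V = 3300 m³. Required absorption A₂ = 0.161 × 3300 / 0.47 = 1130.426 sabins.
Shortfall: 1130.426 − 346.300 = 784.1 sabins.

784.1 sabins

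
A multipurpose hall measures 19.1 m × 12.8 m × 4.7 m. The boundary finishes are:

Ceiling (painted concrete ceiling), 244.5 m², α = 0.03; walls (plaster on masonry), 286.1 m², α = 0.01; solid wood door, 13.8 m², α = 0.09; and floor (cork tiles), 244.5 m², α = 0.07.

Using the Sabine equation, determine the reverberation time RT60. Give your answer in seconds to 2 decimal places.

6.48 seconds

A = Σ Sᵢαᵢ = 244.5×0.03 + 286.1×0.01 + 13.8×0.09 + 244.5×0.07 = 28.553 sabins.
Volume V = 19.1 × 12.8 × 4.7 = 1149.056 m³.
Sabine: RT60 = 0.161 × 1149.056 / 28.553 = 6.48 s.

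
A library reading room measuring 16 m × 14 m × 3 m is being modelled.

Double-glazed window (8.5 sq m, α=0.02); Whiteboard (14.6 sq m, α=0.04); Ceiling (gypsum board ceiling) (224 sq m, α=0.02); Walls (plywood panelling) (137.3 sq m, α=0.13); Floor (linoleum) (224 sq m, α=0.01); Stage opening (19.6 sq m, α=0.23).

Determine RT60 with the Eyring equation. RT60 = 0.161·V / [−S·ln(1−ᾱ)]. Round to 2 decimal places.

Total surface area S = 8.5 + 14.6 + 224 + 137.3 + 224 + 19.6 = 628.0 sq m.
Σ(Sᵢαᵢ) = 8.5·0.02 + 14.6·0.04 + 224·0.02 + 137.3·0.13 + 224·0.01 + 19.6·0.23 = 29.831.
Mean coefficient ᾱ = A/S = 0.0475.
Eyring denominator: −S ln(1−ᾱ) = 30.562.
V = 16 × 14 × 3 = 672 m³.
T = 0.161·V/[−S·ln(1−ᾱ)] = 0.161·672/30.562 = 3.54 s.

3.54 seconds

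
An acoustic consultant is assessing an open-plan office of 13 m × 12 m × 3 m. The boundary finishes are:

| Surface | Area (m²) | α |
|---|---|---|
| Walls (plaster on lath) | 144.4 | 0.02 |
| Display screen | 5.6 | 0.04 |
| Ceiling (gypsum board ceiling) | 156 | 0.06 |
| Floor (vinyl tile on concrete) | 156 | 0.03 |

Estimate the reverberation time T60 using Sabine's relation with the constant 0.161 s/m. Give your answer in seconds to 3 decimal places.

4.393 sec

Equivalent absorption area: A = 144.4·0.02 + 5.6·0.04 + 156·0.06 + 156·0.03 = 17.152 m².
Room volume: 468 m³.
Sabine: RT60 = 0.161 × 468 / 17.152 = 4.393 s.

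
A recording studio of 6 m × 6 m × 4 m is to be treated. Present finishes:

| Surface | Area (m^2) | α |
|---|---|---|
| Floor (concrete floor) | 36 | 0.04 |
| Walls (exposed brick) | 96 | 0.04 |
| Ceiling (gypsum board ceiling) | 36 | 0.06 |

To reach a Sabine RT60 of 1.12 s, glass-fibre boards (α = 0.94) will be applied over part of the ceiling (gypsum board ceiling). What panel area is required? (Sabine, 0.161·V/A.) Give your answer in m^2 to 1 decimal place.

Total absorption A₁ = 36·0.04 + 96·0.04 + 36·0.06
  = 1.440 + 3.840 + 2.160 = 7.440 m^2 sabins.
V = 144 m³. Target absorption A₂ = 0.161 × 144 / 1.12 = 20.700 sabins.
ΔA needed = 20.700 − 7.440 = 13.260 sabins.
Net gain per m^2: Δα = 0.94 − 0.06 = 0.88.
Area = ΔA/Δα = 13.260/0.88 = 15.1 m^2.

15.1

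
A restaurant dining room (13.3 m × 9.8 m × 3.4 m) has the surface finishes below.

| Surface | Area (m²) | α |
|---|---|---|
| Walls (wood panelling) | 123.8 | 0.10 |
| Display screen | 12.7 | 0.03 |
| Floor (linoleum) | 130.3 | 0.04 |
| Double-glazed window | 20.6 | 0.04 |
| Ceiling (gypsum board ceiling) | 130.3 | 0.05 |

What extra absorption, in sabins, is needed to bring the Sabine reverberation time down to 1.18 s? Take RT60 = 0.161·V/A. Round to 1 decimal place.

35.2 sabins

A₁ = Σ Sᵢαᵢ = 123.8*0.10 + 12.7*0.03 + 130.3*0.04 + 20.6*0.04 + 130.3*0.05 = 25.312 sabins.
For T = 1.18 s, need A₂ = 0.161·V/T = 0.161·443.156/1.18 = 60.465 sabins.
ΔA = A₂ − A₁ = 60.465 − 25.312 = 35.2 sabins.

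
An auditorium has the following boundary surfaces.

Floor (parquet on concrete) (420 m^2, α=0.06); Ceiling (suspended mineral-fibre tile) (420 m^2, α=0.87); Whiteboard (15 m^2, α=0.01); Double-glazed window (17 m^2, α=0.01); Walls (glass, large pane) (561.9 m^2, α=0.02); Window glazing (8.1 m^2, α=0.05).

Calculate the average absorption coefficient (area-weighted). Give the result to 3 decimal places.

S = Σ Sᵢ = 420 + 420 + 15 + 17 + 561.9 + 8.1 = 1442.0 m^2.
Σ(Sᵢαᵢ) = 420*0.06 + 420*0.87 + 15*0.01 + 17*0.01 + 561.9*0.02 + 8.1*0.05 = 402.563.
ᾱ = 402.563 / 1442.0 = 0.279.

0.279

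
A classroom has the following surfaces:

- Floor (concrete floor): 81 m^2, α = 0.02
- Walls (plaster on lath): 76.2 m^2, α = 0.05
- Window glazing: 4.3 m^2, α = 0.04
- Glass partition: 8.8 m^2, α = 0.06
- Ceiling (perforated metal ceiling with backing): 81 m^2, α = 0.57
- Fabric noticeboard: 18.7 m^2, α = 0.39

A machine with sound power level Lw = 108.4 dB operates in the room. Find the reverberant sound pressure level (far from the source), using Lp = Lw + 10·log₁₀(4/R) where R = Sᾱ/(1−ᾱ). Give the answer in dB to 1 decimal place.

95.6 dB

A = 59.593 sabins; S = 270.0 m^2.
ᾱ = 0.2207, so room constant R = A/(1−ᾱ) = 76.470 m^2.
Lp = 108.4 + 10·log₁₀(4/76.470) = 108.4 + (-12.81) = 95.6 dB.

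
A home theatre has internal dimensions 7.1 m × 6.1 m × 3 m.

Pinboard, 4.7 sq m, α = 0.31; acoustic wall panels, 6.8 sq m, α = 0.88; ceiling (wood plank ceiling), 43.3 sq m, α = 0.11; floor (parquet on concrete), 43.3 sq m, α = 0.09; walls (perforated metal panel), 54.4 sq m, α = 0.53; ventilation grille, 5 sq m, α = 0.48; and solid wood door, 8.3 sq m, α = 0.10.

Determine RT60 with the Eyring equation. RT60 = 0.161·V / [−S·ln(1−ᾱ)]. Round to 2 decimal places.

Total surface area S = 4.7 + 6.8 + 43.3 + 43.3 + 54.4 + 5 + 8.3 = 165.8 sq m.
Absorption A = 4.7×0.31 + 6.8×0.88 + 43.3×0.11 + 43.3×0.09 + 54.4×0.53 + 5×0.48 + 8.3×0.10 = 48.163 sabins.
ᾱ = 48.163 / 165.8 = 0.2905.
−S·ln(1−ᾱ) = −165.8 × ln(1 − 0.2905) = 56.902.
V = 7.1 × 6.1 × 3 = 129.93 m³.
RT60 = 0.161 × 129.93 / 56.902 = 0.37 s.

0.37 seconds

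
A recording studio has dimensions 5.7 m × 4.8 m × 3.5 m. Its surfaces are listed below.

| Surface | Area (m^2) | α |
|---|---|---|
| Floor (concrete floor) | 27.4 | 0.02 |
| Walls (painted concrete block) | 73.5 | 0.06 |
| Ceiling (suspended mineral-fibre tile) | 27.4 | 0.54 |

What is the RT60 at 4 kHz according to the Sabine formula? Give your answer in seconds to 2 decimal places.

0.78 s

Equivalent absorption area: A = 27.4*0.02 + 73.5*0.06 + 27.4*0.54 = 19.754 m^2.
Room volume: 95.76 m³.
Sabine: RT60 = 0.161 × 95.76 / 19.754 = 0.78 s.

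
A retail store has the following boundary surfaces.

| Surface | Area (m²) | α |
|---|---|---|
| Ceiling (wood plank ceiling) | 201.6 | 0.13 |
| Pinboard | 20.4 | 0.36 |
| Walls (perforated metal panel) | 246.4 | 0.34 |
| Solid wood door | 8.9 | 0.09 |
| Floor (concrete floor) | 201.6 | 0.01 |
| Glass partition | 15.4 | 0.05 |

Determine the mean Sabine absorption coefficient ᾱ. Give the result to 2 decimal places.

0.17

S = Σ Sᵢ = 201.6 + 20.4 + 246.4 + 8.9 + 201.6 + 15.4 = 694.3 m².
A = 201.6*0.13 + 20.4*0.36 + 246.4*0.34 + 8.9*0.09 + 201.6*0.01 + 15.4*0.05 = 120.915 sabins.
ᾱ = A/S = 0.17.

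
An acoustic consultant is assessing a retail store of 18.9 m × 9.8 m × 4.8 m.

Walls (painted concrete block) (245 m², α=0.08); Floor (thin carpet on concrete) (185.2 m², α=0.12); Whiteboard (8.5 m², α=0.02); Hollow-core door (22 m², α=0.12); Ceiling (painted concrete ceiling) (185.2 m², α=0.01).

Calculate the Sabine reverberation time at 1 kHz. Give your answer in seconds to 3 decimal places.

3.079 seconds

Summing Sᵢαᵢ: 19.600 + 22.224 + 0.170 + 2.640 + 1.852 → A = 46.486 sabins.
V = 18.9·9.8·4.8 = 889.056 m³.
RT60 = 0.161 · V / A = 0.161 × 889.056 / 46.486 = 3.079 s.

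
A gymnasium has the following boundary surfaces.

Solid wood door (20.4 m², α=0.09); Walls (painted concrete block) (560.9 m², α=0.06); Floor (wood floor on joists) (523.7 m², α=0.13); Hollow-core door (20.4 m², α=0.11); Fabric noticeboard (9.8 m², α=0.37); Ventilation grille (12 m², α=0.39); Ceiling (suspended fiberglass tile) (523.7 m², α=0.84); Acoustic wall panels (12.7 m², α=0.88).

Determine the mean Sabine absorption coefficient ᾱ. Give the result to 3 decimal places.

Total surface area S = 1683.6 m².
A = 20.4*0.09 + 560.9*0.06 + 523.7*0.13 + 20.4*0.11 + 9.8*0.37 + 12*0.39 + 523.7*0.84 + 12.7*0.88 = 565.205 sabins.
ᾱ = 565.205 / 1683.6 = 0.336.

0.336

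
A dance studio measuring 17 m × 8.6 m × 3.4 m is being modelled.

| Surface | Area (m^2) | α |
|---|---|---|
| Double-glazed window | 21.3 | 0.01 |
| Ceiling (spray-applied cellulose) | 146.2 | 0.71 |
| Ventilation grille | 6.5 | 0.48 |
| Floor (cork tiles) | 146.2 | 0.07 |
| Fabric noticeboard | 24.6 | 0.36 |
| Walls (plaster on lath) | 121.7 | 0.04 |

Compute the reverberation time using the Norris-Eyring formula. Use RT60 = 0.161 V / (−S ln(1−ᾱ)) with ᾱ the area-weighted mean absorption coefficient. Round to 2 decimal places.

Total surface area S = 21.3 + 146.2 + 6.5 + 146.2 + 24.6 + 121.7 = 466.5 m^2.
Absorption A = 21.3·0.01 + 146.2·0.71 + 6.5·0.48 + 146.2·0.07 + 24.6·0.36 + 121.7·0.04 = 131.093 sabins.
ᾱ = 131.093 / 466.5 = 0.2810.
Eyring denominator: −S ln(1−ᾱ) = 153.896.
V = 17 × 8.6 × 3.4 = 497.08 m³.
T = 0.161·V/[−S·ln(1−ᾱ)] = 0.161·497.08/153.896 = 0.52 s.

0.52 s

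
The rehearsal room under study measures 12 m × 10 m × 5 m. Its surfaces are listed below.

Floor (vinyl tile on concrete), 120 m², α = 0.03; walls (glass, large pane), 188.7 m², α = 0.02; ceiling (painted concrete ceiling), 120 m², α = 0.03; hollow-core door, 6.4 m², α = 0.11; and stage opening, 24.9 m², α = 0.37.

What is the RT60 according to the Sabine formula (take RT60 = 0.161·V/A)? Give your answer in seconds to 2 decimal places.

Equivalent absorption area: A = 120*0.03 + 188.7*0.02 + 120*0.03 + 6.4*0.11 + 24.9*0.37 = 20.891 m².
Volume V = 12 × 10 × 5 = 600 m³.
Sabine: RT60 = 0.161 × 600 / 20.891 = 4.62 s.

4.62 seconds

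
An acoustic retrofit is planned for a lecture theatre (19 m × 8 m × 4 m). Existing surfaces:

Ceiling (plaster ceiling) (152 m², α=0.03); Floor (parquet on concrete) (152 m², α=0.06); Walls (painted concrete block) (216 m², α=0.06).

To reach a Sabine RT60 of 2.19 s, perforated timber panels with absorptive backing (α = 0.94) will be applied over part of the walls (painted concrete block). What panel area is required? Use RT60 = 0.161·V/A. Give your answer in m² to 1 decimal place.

Equivalent absorption area: A₁ = 152·0.03 + 152·0.06 + 216·0.06 = 26.640 m².
Required A₂ = 0.161·608/2.19 = 44.698 sabins.
Absorption to add: 44.698 − 26.640 = 18.058 sabins.
Net gain per m²: Δα = 0.94 − 0.06 = 0.88.
Area = ΔA/Δα = 18.058/0.88 = 20.5 m².

20.5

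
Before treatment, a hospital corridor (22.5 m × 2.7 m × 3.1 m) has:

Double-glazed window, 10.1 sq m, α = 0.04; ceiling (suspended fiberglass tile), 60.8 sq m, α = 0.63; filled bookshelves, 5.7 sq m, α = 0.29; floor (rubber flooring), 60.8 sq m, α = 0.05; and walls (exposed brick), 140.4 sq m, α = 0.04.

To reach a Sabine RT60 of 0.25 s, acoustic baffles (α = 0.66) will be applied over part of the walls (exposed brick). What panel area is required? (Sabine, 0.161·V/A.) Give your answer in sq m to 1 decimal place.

A₁ = Σ Sᵢαᵢ = 10.1·0.04 + 60.8·0.63 + 5.7·0.29 + 60.8·0.05 + 140.4·0.04 = 49.017 sabins.
Required A₂ = 0.161·188.325/0.25 = 121.281 sabins.
Absorption to add: 121.281 − 49.017 = 72.264 sabins.
Net gain per sq m: Δα = 0.66 − 0.04 = 0.62.
Panel area = 72.264 / 0.62 = 116.6 sq m.

116.6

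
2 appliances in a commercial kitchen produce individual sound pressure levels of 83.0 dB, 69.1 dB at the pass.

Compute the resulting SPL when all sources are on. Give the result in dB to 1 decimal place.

83.2 dB

Converting to relative power and adding: 10^(83.0/10) + 10^(69.1/10) = 2.077e+08.
Combined level = 10 log₁₀(2.077e+08) = 83.2 dB.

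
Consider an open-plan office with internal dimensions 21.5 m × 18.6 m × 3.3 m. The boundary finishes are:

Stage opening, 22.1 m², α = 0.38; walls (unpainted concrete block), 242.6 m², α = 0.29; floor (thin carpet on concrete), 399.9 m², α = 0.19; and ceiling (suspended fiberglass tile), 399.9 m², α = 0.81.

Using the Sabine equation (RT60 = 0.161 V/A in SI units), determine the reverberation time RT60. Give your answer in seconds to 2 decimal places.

0.44 seconds

A = Σ Sᵢαᵢ = 22.1·0.38 + 242.6·0.29 + 399.9·0.19 + 399.9·0.81 = 478.652 sabins.
Room volume: 1319.67 m³.
T = 0.161 V/A = 0.161·1319.67/478.652 = 0.44 s.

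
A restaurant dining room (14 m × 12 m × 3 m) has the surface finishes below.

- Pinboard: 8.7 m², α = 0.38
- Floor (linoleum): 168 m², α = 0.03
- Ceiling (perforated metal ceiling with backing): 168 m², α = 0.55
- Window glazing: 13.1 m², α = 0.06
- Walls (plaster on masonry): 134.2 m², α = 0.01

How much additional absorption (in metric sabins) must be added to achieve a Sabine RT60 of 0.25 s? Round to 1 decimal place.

221.7 sabins

Total absorption A₁ = 8.7×0.38 + 168×0.03 + 168×0.55 + 13.1×0.06 + 134.2×0.01
  = 3.306 + 5.040 + 92.400 + 0.786 + 1.342 = 102.874 m² sabins.
For T = 0.25 s, need A₂ = 0.161·V/T = 0.161·504/0.25 = 324.576 sabins.
Shortfall: 324.576 − 102.874 = 221.7 sabins.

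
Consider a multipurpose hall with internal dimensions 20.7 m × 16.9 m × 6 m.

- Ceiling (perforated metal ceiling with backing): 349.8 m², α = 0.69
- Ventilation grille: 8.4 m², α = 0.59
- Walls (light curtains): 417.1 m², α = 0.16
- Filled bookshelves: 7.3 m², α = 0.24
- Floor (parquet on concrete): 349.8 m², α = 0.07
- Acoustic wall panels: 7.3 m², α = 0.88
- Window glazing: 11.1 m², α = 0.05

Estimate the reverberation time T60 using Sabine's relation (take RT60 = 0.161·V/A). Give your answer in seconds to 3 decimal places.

Equivalent absorption area: A = 349.8*0.69 + 8.4*0.59 + 417.1*0.16 + 7.3*0.24 + 349.8*0.07 + 7.3*0.88 + 11.1*0.05 = 346.271 m².
Room volume: 2098.98 m³.
T = 0.161 V/A = 0.161·2098.98/346.271 = 0.976 s.

0.976 seconds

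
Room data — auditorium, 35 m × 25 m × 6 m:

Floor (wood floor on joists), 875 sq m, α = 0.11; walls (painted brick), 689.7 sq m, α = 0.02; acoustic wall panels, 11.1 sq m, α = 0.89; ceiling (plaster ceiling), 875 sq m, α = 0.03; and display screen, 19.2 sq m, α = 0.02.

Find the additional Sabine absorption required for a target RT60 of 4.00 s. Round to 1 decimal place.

Summing Sᵢαᵢ: 96.250 + 13.794 + 9.879 + 26.250 + 0.384 → A₁ = 146.557 sabins.
For T = 4.00 s, need A₂ = 0.161·V/T = 0.161·5250/4.00 = 211.312 sabins.
Shortfall: 211.312 − 146.557 = 64.8 sabins.

64.8 sabins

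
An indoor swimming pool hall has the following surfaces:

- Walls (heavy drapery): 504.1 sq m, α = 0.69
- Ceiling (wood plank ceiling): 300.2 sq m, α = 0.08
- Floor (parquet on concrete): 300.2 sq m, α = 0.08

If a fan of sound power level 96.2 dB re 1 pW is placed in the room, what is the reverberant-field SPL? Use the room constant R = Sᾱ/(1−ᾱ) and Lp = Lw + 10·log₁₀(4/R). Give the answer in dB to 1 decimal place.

A = 395.861 sabins; S = 1104.5 sq m.
ᾱ = 0.3584, so room constant R = A/(1−ᾱ) = 616.990 sq m.
Lp = 96.2 + 10·log₁₀(4/616.990) = 96.2 + (-21.88) = 74.3 dB.

74.3 dB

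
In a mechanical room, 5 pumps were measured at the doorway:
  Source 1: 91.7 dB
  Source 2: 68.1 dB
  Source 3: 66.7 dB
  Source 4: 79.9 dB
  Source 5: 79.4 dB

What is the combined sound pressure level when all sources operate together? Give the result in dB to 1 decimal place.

Sum in the linear (power) domain: Σ 10^(Lᵢ/10) = 10^(91.7/10) + 10^(68.1/10) + 10^(66.7/10) + 10^(79.9/10) + 10^(79.4/10) = 1.675e+09.
Back to dB: 10·log₁₀ Σ = 92.2 dB.

92.2 dB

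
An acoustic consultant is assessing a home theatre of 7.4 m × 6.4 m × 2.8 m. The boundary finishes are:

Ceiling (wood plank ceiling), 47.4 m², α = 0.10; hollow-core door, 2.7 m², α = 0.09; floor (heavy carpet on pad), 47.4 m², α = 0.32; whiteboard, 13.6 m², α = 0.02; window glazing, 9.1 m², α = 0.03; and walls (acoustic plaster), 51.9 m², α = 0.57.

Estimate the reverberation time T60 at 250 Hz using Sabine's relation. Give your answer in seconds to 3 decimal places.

Summing Sᵢαᵢ: 4.740 + 0.243 + 15.168 + 0.272 + 0.273 + 29.583 → A = 50.279 sabins.
Room volume: 132.608 m³.
T = 0.161 V/A = 0.161·132.608/50.279 = 0.425 s.

0.425 sec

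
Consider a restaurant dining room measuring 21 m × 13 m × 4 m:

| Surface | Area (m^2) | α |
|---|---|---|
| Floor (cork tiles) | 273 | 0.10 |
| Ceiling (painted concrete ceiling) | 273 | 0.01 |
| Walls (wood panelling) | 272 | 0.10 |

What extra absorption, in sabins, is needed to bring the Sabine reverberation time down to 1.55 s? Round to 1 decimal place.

Total absorption A₁ = 273×0.10 + 273×0.01 + 272×0.10
  = 27.300 + 2.730 + 27.200 = 57.230 m^2 sabins.
V = 1092 m³. Required absorption A₂ = 0.161 × 1092 / 1.55 = 113.427 sabins.
ΔA = A₂ − A₁ = 113.427 − 57.230 = 56.2 sabins.

56.2 sabins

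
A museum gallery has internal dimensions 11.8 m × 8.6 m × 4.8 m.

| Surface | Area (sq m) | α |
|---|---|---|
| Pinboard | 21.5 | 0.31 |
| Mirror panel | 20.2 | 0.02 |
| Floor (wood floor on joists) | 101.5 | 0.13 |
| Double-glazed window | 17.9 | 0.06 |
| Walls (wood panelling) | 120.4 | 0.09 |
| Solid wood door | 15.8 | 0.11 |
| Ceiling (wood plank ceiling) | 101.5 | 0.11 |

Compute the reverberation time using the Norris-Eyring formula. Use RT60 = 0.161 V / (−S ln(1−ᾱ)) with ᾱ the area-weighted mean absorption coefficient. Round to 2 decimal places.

Total surface area S = 21.5 + 20.2 + 101.5 + 17.9 + 120.4 + 15.8 + 101.5 = 398.8 sq m.
Σ(Sᵢαᵢ) = 21.5×0.31 + 20.2×0.02 + 101.5×0.13 + 17.9×0.06 + 120.4×0.09 + 15.8×0.11 + 101.5×0.11 = 45.077.
Mean coefficient ᾱ = A/S = 0.1130.
−S·ln(1−ᾱ) = −398.8 × ln(1 − 0.1130) = 47.820.
V = 11.8 × 8.6 × 4.8 = 487.104 m³.
T = 0.161·V/[−S·ln(1−ᾱ)] = 0.161·487.104/47.820 = 1.64 s.

1.64 s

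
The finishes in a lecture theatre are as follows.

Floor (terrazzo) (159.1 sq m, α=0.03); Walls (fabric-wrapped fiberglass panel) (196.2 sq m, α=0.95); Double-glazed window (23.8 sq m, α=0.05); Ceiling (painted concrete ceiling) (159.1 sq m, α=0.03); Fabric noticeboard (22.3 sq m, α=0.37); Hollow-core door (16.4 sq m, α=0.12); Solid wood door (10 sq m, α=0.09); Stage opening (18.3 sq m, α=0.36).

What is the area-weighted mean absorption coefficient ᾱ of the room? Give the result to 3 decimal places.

Total surface area S = 605.2 sq m.
Σ(Sᵢαᵢ) = 159.1×0.03 + 196.2×0.95 + 23.8×0.05 + 159.1×0.03 + 22.3×0.37 + 16.4×0.12 + 10×0.09 + 18.3×0.36 = 214.833.
ᾱ = 214.833 / 605.2 = 0.355.

0.355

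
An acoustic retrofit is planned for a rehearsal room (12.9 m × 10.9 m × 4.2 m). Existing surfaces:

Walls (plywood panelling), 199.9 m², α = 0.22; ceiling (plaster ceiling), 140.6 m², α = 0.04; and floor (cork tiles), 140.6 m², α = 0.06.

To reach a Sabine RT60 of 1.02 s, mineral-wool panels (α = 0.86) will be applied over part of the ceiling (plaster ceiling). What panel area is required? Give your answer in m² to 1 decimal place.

Total absorption A₁ = 199.9*0.22 + 140.6*0.04 + 140.6*0.06
  = 43.978 + 5.624 + 8.436 = 58.038 m² sabins.
Required A₂ = 0.161·590.562/1.02 = 93.216 sabins.
Absorption to add: 93.216 − 58.038 = 35.178 sabins.
Each m² of panel replacing the ceiling (plaster ceiling) adds (0.86 − 0.04) = 0.82 sabins.
Panel area = 35.178 / 0.82 = 42.9 m².

42.9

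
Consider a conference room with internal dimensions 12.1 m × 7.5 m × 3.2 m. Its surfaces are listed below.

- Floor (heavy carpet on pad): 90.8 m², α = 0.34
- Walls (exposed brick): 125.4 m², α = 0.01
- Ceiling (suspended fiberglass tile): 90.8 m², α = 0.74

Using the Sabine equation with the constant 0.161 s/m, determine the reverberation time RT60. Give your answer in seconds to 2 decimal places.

Summing Sᵢαᵢ: 30.872 + 1.254 + 67.192 → A = 99.318 sabins.
Volume V = 12.1 × 7.5 × 3.2 = 290.4 m³.
Sabine: RT60 = 0.161 × 290.4 / 99.318 = 0.47 s.

0.47 s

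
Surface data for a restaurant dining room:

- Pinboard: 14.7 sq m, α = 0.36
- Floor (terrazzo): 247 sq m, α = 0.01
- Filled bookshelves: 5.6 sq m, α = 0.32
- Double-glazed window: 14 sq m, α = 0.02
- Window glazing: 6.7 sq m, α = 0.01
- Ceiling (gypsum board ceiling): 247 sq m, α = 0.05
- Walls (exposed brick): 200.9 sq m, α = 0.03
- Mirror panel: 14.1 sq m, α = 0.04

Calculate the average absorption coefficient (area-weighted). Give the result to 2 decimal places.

Total surface area S = 750.0 sq m.
Weighted sum Σ Sα = 28.842.
ᾱ = A/S = 0.04.

0.04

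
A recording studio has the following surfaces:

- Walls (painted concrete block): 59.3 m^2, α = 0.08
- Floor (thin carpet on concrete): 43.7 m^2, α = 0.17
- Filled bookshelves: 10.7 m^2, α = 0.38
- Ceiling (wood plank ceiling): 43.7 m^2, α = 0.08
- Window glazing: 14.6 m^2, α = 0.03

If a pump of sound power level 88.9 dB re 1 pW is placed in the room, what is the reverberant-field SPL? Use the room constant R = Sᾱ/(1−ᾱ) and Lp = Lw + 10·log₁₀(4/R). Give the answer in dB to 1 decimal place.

81.3 dB

Σ(Sᵢαᵢ) = 59.3×0.08 + 43.7×0.17 + 10.7×0.38 + 43.7×0.08 + 14.6×0.03 = 20.173; total area S = 172.0 m^2.
ᾱ = 20.173/172.0 = 0.1173; R = Sᾱ/(1−ᾱ) = 20.173/(1−0.1173) = 22.854 m^2.
Lp = 88.9 + 10·log₁₀(4/22.854) = 88.9 + (-7.57) = 81.3 dB.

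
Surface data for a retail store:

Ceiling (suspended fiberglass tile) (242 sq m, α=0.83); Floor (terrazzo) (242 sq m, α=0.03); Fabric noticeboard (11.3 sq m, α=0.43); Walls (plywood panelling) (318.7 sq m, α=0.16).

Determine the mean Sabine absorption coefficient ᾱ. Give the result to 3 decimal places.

0.324

S = Σ Sᵢ = 242 + 242 + 11.3 + 318.7 = 814.0 sq m.
Weighted sum Σ Sα = 263.971.
ᾱ = 263.971 / 814.0 = 0.324.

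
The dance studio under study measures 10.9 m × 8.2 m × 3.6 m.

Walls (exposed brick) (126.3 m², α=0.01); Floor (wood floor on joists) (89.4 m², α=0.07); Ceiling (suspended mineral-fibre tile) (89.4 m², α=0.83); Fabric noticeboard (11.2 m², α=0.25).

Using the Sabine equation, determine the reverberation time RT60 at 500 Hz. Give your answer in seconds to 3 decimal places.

Total absorption A = 126.3*0.01 + 89.4*0.07 + 89.4*0.83 + 11.2*0.25
  = 1.263 + 6.258 + 74.202 + 2.800 = 84.523 m² sabins.
Volume V = 10.9 × 8.2 × 3.6 = 321.768 m³.
T = 0.161 V/A = 0.161·321.768/84.523 = 0.613 s.

0.613 seconds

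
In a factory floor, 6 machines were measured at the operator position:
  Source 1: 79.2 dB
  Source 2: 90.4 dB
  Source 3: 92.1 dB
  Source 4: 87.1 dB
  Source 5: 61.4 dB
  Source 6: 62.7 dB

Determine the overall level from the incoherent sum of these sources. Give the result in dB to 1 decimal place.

95.2 dB

Σ 10^(Lᵢ/10) = 3.318e+09.
Combined level = 10 log₁₀(3.318e+09) = 95.2 dB.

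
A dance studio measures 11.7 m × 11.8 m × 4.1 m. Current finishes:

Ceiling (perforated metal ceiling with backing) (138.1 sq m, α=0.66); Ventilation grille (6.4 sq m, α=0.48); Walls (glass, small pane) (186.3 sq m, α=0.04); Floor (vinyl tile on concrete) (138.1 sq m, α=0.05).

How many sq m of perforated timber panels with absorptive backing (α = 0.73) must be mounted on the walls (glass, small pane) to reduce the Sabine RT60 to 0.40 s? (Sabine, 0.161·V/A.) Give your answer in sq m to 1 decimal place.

172.8

Summing Sᵢαᵢ: 91.146 + 3.072 + 7.452 + 6.905 → A₁ = 108.575 sabins.
Required A₂ = 0.161·566.046/0.40 = 227.834 sabins.
Absorption to add: 227.834 − 108.575 = 119.259 sabins.
Each sq m of panel replacing the walls (glass, small pane) adds (0.73 − 0.04) = 0.69 sabins.
Area = ΔA/Δα = 119.259/0.69 = 172.8 sq m.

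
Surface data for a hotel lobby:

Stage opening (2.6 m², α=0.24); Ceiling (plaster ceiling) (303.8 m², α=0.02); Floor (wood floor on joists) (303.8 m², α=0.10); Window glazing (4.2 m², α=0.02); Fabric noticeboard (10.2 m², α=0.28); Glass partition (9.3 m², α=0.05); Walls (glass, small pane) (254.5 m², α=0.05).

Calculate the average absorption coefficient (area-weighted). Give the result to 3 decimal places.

Total surface area S = 888.4 m².
Σ(Sᵢαᵢ) = 2.6·0.24 + 303.8·0.02 + 303.8·0.10 + 4.2·0.02 + 10.2·0.28 + 9.3·0.05 + 254.5·0.05 = 53.210.
ᾱ = 53.210 / 888.4 = 0.060.

0.060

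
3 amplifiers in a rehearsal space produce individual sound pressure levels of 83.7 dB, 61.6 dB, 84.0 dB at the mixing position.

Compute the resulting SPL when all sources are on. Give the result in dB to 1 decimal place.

86.9 dB

Converting to relative power and adding: 10^(83.7/10) + 10^(61.6/10) + 10^(84.0/10) = 4.871e+08.
L_total = 10·log₁₀(4.871e+08) = 86.9 dB.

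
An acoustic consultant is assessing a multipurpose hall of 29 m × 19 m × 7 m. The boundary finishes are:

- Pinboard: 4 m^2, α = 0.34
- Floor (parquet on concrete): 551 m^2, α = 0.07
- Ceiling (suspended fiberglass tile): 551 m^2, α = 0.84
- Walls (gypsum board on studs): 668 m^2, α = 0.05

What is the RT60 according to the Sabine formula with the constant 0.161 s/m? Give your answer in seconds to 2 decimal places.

A = Σ Sᵢαᵢ = 4·0.34 + 551·0.07 + 551·0.84 + 668·0.05 = 536.170 sabins.
V = 29·19·7 = 3857 m³.
T = 0.161 V/A = 0.161·3857/536.170 = 1.16 s.

1.16 sec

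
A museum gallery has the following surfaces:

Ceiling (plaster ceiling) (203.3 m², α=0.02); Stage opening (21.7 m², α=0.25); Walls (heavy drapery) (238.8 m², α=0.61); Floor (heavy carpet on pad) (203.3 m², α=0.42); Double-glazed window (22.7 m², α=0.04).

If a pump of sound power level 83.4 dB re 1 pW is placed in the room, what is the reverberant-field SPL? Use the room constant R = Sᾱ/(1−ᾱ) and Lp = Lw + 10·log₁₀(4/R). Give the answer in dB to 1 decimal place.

Σ(Sᵢαᵢ) = 203.3×0.02 + 21.7×0.25 + 238.8×0.61 + 203.3×0.42 + 22.7×0.04 = 241.453; total area S = 689.8 m².
ᾱ = 0.3500, so room constant R = A/(1−ᾱ) = 371.466 m².
Lp = Lw + 10 log₁₀(4/R) = 83.4 -19.68 = 63.7 dB.

63.7 dB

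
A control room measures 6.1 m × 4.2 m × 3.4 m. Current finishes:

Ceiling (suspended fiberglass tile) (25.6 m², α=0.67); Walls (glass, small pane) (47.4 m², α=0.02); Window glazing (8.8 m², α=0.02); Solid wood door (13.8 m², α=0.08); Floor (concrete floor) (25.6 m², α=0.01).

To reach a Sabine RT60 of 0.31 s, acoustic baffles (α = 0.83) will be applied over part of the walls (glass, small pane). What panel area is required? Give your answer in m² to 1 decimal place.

31.6

Total absorption A₁ = 25.6×0.67 + 47.4×0.02 + 8.8×0.02 + 13.8×0.08 + 25.6×0.01
  = 17.152 + 0.948 + 0.176 + 1.104 + 0.256 = 19.636 m² sabins.
V = 87.108 m³. Target absorption A₂ = 0.161 × 87.108 / 0.31 = 45.240 sabins.
ΔA needed = 45.240 − 19.636 = 25.604 sabins.
Net gain per m²: Δα = 0.83 − 0.02 = 0.81.
Panel area = 25.604 / 0.81 = 31.6 m².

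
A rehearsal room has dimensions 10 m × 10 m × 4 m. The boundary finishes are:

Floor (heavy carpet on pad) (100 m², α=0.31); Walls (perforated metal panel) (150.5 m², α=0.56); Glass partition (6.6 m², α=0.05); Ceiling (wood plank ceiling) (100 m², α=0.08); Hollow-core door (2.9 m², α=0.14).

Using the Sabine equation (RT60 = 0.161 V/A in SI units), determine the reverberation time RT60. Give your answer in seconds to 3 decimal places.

0.519 sec

Total absorption A = 100·0.31 + 150.5·0.56 + 6.6·0.05 + 100·0.08 + 2.9·0.14
  = 31.000 + 84.280 + 0.330 + 8.000 + 0.406 = 124.016 m² sabins.
Volume V = 10 × 10 × 4 = 400 m³.
Sabine: RT60 = 0.161 × 400 / 124.016 = 0.519 s.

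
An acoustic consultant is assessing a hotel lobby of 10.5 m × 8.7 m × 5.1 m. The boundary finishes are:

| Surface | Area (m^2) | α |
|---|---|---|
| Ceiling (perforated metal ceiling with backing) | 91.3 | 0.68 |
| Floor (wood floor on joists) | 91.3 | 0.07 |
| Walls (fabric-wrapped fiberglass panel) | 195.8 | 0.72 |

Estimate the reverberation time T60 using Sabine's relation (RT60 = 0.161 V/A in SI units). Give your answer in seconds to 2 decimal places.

0.36 s

Equivalent absorption area: A = 91.3×0.68 + 91.3×0.07 + 195.8×0.72 = 209.451 m^2.
Room volume: 465.885 m³.
RT60 = 0.161 · V / A = 0.161 × 465.885 / 209.451 = 0.36 s.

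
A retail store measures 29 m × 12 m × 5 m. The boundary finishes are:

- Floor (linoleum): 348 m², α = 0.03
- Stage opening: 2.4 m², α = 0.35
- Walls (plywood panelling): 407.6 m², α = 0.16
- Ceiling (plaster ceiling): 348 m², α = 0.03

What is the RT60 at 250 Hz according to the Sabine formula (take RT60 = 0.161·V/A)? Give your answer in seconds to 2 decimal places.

3.22 seconds

Equivalent absorption area: A = 348×0.03 + 2.4×0.35 + 407.6×0.16 + 348×0.03 = 86.936 m².
Volume V = 29 × 12 × 5 = 1740 m³.
T = 0.161 V/A = 0.161·1740/86.936 = 3.22 s.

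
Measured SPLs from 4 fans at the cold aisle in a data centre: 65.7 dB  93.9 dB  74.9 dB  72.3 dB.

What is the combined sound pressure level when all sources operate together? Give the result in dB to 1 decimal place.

Sum in the linear (power) domain: Σ 10^(Lᵢ/10) = 10^(65.7/10) + 10^(93.9/10) + 10^(74.9/10) + 10^(72.3/10) = 2.506e+09.
Combined level = 10 log₁₀(2.506e+09) = 94.0 dB.

94.0 dB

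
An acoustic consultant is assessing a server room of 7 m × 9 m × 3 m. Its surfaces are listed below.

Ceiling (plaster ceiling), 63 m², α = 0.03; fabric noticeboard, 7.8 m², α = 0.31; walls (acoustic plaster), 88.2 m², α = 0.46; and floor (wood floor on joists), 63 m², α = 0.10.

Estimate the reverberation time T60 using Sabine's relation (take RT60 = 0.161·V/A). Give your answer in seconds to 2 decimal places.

0.59 sec

Summing Sᵢαᵢ: 1.890 + 2.418 + 40.572 + 6.300 → A = 51.180 sabins.
Volume V = 7 × 9 × 3 = 189 m³.
T = 0.161 V/A = 0.161·189/51.180 = 0.59 s.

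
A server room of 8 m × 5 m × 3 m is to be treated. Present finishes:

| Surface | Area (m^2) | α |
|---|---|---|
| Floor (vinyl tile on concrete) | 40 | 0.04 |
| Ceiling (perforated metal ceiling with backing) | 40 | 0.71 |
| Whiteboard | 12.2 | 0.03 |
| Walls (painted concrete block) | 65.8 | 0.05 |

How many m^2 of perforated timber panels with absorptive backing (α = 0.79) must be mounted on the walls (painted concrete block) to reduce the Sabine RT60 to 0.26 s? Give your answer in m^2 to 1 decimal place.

54.9

Summing Sᵢαᵢ: 1.600 + 28.400 + 0.366 + 3.290 → A₁ = 33.656 sabins.
Required A₂ = 0.161·120/0.26 = 74.308 sabins.
Absorption to add: 74.308 − 33.656 = 40.652 sabins.
Each m^2 of panel replacing the walls (painted concrete block) adds (0.79 − 0.05) = 0.74 sabins.
Area = ΔA/Δα = 40.652/0.74 = 54.9 m^2.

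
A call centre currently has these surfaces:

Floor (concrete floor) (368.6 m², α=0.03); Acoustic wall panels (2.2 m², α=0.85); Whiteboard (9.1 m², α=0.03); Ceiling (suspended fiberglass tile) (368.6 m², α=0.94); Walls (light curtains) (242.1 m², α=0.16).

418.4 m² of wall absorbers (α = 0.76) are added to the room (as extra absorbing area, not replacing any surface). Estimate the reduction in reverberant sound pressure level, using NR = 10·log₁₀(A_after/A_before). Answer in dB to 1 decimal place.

2.5 dB

Summing Sᵢαᵢ: 11.058 + 1.870 + 0.273 + 346.484 + 38.736 → A_before = 398.421 sabins.
Treatment contributes 418.4·0.76 = 317.984 sabins.
A_after = 398.421 + 317.984 = 716.405 sabins.
NR = 10·log₁₀(716.405/398.421) = 2.5 dB.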